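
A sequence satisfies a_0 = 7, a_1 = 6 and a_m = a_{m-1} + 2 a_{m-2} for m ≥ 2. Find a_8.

a_2 = 6 + 2(7) = 20
a_3 = 20 + 2(6) = 32
a_4 = 32 + 2(20) = 72
a_5 = 72 + 2(32) = 136
a_6 = 136 + 2(72) = 280
a_7 = 280 + 2(136) = 552
a_8 = 552 + 2(280) = 1112

1112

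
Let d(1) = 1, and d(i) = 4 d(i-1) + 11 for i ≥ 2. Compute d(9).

305831

d(2) = 4(1) + 11 = 15
d(3) = 4(15) + 11 = 71
d(4) = 4(71) + 11 = 295
d(5) = 4(295) + 11 = 1191
d(6) = 4(1191) + 11 = 4775
d(7) = 4(4775) + 11 = 19111
d(8) = 4(19111) + 11 = 76455
d(9) = 4(76455) + 11 = 305831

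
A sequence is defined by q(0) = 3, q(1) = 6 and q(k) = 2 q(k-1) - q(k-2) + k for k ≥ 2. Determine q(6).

q(2) = 2*6 - 3 + 2 = 11
q(3) = 2*11 - 6 + 3 = 19
q(4) = 2*19 - 11 + 4 = 31
q(5) = 2*31 - 19 + 5 = 48
q(6) = 2*48 - 31 + 6 = 71

71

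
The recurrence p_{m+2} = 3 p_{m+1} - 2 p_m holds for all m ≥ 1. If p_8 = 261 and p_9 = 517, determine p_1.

Rearranging, p_{m-2} = (p_m - 3 p_{m-1}) / -2.
p_7 = (517 - 3·261) / -2 = -266/-2 = 133
p_6 = (261 - 3·133) / -2 = -138/-2 = 69
p_5 = (133 - 3·69) / -2 = -74/-2 = 37
p_4 = (69 - 3·37) / -2 = -42/-2 = 21
p_3 = (37 - 3·21) / -2 = -26/-2 = 13
p_2 = (21 - 3·13) / -2 = -18/-2 = 9
p_1 = (13 - 3·9) / -2 = -14/-2 = 7

7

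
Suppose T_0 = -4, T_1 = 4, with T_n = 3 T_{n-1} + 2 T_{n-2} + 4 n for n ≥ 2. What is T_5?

T_2 = 3(4) + 2(-4) + 8 = 12
T_3 = 3(12) + 2(4) + 12 = 56
T_4 = 3(56) + 2(12) + 16 = 208
T_5 = 3(208) + 2(56) + 20 = 756

756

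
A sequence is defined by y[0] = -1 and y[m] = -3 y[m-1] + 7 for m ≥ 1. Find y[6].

y[1] = -3·(-1) + 7 = 10
y[2] = -3·10 + 7 = -23
y[3] = -3·(-23) + 7 = 76
y[4] = -3·76 + 7 = -221
y[5] = -3·(-221) + 7 = 670
y[6] = -3·670 + 7 = -2003

-2003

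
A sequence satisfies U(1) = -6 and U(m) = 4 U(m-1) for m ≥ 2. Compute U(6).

-6144

U(2) = 4*(-6) = -24
U(3) = 4*(-24) = -96
U(4) = 4*(-96) = -384
U(5) = 4*(-384) = -1536
U(6) = 4*(-1536) = -6144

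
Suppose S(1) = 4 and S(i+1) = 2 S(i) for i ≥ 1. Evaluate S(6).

S(2) = 2*4 = 8
S(3) = 2*8 = 16
S(4) = 2*16 = 32
S(5) = 2*32 = 64
S(6) = 2*64 = 128

128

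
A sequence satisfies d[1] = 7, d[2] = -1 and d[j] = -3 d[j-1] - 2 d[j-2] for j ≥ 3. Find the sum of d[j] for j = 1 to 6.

d[3] = -3·(-1) - 2·7 = -11
d[4] = -3·(-11) - 2·(-1) = 35
d[5] = -3·35 - 2·(-11) = -83
d[6] = -3·(-83) - 2·35 = 179
Sum = 7 + (-1) + (-11) + 35 + (-83) + 179 = 126

126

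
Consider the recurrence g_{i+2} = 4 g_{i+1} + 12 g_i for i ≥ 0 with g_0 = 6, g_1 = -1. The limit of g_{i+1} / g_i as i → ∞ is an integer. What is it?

6

The characteristic equation is r^2 - 4r - 12 = 0, which factors as (r - 6)(r + 2) = 0.
So the roots are 6 and -2. Since |6| > |-2| and the coefficient of 6^i is non-zero, the ratio tends to 6.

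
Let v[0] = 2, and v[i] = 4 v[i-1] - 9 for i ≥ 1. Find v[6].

-4093

v[1] = 4(2) - 9 = -1
v[2] = 4(-1) - 9 = -13
v[3] = 4(-13) - 9 = -61
v[4] = 4(-61) - 9 = -253
v[5] = 4(-253) - 9 = -1021
v[6] = 4(-1021) - 9 = -4093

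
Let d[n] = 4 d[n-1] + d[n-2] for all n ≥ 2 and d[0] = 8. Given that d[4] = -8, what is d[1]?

-2

Let d[1] = z.
d[2] = 8 + 4z
d[3] = 32 + 17z
d[4] = 136 + 72z
So 136 + 72z = -8, giving z = -2.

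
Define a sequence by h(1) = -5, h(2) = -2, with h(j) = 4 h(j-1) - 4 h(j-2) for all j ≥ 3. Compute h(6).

h(3) = 4·(-2) - 4·(-5) = 12
h(4) = 4·12 - 4·(-2) = 56
h(5) = 4·56 - 4·12 = 176
h(6) = 4·176 - 4·56 = 480

480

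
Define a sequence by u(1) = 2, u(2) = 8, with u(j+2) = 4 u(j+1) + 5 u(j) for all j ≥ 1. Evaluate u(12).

u(3) = 4(8) + 5(2) = 42
u(4) = 4(42) + 5(8) = 208
u(5) = 4(208) + 5(42) = 1042
u(6) = 4(1042) + 5(208) = 5208
u(7) = 4(5208) + 5(1042) = 26042
u(8) = 4(26042) + 5(5208) = 130208
u(9) = 4(130208) + 5(26042) = 651042
u(10) = 4(651042) + 5(130208) = 3255208
u(11) = 4(3255208) + 5(651042) = 16276042
u(12) = 4(16276042) + 5(3255208) = 81380208

81380208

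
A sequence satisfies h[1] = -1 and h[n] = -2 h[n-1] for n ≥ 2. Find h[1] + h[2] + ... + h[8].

h[2] = -2·(-1) = 2
h[3] = -2·2 = -4
h[4] = -2·(-4) = 8
h[5] = -2·8 = -16
h[6] = -2·(-16) = 32
h[7] = -2·32 = -64
h[8] = -2·(-64) = 128
Sum = (-1) + 2 + (-4) + 8 + (-16) + 32 + (-64) + 128 = 85

85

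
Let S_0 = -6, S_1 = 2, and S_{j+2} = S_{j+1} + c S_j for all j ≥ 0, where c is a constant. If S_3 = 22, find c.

-5

S_2 = 2 - 6c
S_3 = 2 - 4c
So 2 - 4c = 22, giving c = -5.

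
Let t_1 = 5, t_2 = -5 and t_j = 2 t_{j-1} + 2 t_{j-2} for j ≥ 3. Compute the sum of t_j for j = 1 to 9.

t_3 = 2*(-5) + 2*5 = 0
t_4 = 2*0 + 2*(-5) = -10
t_5 = 2*(-10) + 2*0 = -20
t_6 = 2*(-20) + 2*(-10) = -60
t_7 = 2*(-60) + 2*(-20) = -160
t_8 = 2*(-160) + 2*(-60) = -440
t_9 = 2*(-440) + 2*(-160) = -1200
Sum = 5 + (-5) + 0 + (-10) + (-20) + (-60) + (-160) + (-440) + (-1200) = -1890

-1890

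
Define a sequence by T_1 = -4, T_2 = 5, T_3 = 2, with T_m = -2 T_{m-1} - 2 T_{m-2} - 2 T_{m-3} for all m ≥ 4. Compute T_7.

T_4 = -2*2 - 2*5 - 2*(-4) = -6
T_5 = -2*(-6) - 2*2 - 2*5 = -2
T_6 = -2*(-2) - 2*(-6) - 2*2 = 12
T_7 = -2*12 - 2*(-2) - 2*(-6) = -8

-8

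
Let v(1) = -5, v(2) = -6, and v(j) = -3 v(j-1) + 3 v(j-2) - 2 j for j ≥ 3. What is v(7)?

v(3) = -3*(-6) + 3*(-5) - 6 = -3
v(4) = -3*(-3) + 3*(-6) - 8 = -17
v(5) = -3*(-17) + 3*(-3) - 10 = 32
v(6) = -3*32 + 3*(-17) - 12 = -159
v(7) = -3*(-159) + 3*32 - 14 = 559

559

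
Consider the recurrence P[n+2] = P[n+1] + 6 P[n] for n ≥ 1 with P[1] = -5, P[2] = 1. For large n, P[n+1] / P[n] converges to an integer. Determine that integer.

The characteristic equation is r^2 - r - 6 = 0, which factors as (r - 3)(r + 2) = 0.
So the roots are 3 and -2. Since |3| > |-2| and the coefficient of 3^n is non-zero, the ratio tends to 3.

3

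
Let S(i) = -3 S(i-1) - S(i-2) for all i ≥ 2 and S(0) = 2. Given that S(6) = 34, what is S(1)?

-1

Let S(1) = w.
S(2) = -2 - 3w
S(3) = 6 + 8w
S(4) = -16 - 21w
S(5) = 42 + 55w
S(6) = -110 - 144w
So -110 - 144w = 34, giving w = -1.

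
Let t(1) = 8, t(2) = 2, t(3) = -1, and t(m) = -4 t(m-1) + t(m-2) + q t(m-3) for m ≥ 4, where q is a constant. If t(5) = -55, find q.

t(4) = 6 + 8q
t(5) = -25 - 30q
So -25 - 30q = -55, giving q = 1.

1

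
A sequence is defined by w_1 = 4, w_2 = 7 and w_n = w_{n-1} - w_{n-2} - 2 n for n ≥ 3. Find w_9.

-15

w_3 = 7 - 4 - 6 = -3
w_4 = (-3) - 7 - 8 = -18
w_5 = (-18) - (-3) - 10 = -25
w_6 = (-25) - (-18) - 12 = -19
w_7 = (-19) - (-25) - 14 = -8
w_8 = (-8) - (-19) - 16 = -5
w_9 = (-5) - (-8) - 18 = -15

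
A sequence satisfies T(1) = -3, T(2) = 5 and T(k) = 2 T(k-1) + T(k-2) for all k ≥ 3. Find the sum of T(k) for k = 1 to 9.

T(3) = 2·5 + (-3) = 7
T(4) = 2·7 + 5 = 19
T(5) = 2·19 + 7 = 45
T(6) = 2·45 + 19 = 109
T(7) = 2·109 + 45 = 263
T(8) = 2·263 + 109 = 635
T(9) = 2·635 + 263 = 1533
Sum = (-3) + 5 + 7 + 19 + 45 + 109 + 263 + 635 + 1533 = 2613

2613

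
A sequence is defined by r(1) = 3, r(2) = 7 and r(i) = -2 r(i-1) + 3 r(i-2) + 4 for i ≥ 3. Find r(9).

r(3) = -2*7 + 3*3 + 4 = -1
r(4) = -2*(-1) + 3*7 + 4 = 27
r(5) = -2*27 + 3*(-1) + 4 = -53
r(6) = -2*(-53) + 3*27 + 4 = 191
r(7) = -2*191 + 3*(-53) + 4 = -537
r(8) = -2*(-537) + 3*191 + 4 = 1651
r(9) = -2*1651 + 3*(-537) + 4 = -4909

-4909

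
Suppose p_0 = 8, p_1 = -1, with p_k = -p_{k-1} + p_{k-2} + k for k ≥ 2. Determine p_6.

58

p_2 = -(-1) + 8 + 2 = 11
p_3 = -11 + (-1) + 3 = -9
p_4 = -(-9) + 11 + 4 = 24
p_5 = -24 + (-9) + 5 = -28
p_6 = -(-28) + 24 + 6 = 58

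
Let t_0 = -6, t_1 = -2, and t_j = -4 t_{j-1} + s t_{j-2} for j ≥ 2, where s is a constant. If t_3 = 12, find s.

t_2 = 8 - 6s
t_3 = -32 + 22s
So -32 + 22s = 12, giving s = 2.

2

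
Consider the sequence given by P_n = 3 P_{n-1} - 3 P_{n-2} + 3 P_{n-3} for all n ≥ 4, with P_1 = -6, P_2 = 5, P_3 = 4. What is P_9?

P_4 = 3(4) - 3(5) + 3(-6) = -21
P_5 = 3(-21) - 3(4) + 3(5) = -60
P_6 = 3(-60) - 3(-21) + 3(4) = -105
P_7 = 3(-105) - 3(-60) + 3(-21) = -198
P_8 = 3(-198) - 3(-105) + 3(-60) = -459
P_9 = 3(-459) - 3(-198) + 3(-105) = -1098

-1098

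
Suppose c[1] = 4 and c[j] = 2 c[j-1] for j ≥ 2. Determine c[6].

128

c[2] = 2*4 = 8
c[3] = 2*8 = 16
c[4] = 2*16 = 32
c[5] = 2*32 = 64
c[6] = 2*64 = 128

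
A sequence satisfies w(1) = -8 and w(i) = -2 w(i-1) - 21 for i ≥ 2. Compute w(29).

The fixed point is -21/(1 + 2) = -7, so w(i) + 7 = -2(w(i-1) + 7).
Hence w(i) = -1·(-2)^{i-1} - 7.
w(29) = -1·(-2)^{28} - 7 = -1·268435456 - 7 = -268435463.

-268435463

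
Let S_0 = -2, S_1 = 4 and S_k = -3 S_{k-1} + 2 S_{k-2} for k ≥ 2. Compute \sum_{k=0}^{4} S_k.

-158

S_2 = -3*4 + 2*(-2) = -16
S_3 = -3*(-16) + 2*4 = 56
S_4 = -3*56 + 2*(-16) = -200
Sum = (-2) + 4 + (-16) + 56 + (-200) = -158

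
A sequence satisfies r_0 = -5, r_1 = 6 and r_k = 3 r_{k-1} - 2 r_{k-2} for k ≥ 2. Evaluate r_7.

1392

r_2 = 3*6 - 2*(-5) = 28
r_3 = 3*28 - 2*6 = 72
r_4 = 3*72 - 2*28 = 160
r_5 = 3*160 - 2*72 = 336
r_6 = 3*336 - 2*160 = 688
r_7 = 3*688 - 2*336 = 1392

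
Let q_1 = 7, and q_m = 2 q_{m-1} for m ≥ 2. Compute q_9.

q_2 = 2·7 = 14
q_3 = 2·14 = 28
q_4 = 2·28 = 56
q_5 = 2·56 = 112
q_6 = 2·112 = 224
q_7 = 2·224 = 448
q_8 = 2·448 = 896
q_9 = 2·896 = 1792

1792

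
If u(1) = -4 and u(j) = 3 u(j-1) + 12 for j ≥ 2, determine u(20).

2324522928

The fixed point is 12/(1 - 3) = -6, so u(j) + 6 = 3(u(j-1) + 6).
Hence u(j) = 2·3^{j-1} - 6.
u(20) = 2·3^{19} - 6 = 2·1162261467 - 6 = 2324522928.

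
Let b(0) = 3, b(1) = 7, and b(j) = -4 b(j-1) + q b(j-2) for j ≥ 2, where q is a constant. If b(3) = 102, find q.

b(2) = -28 + 3q
b(3) = 112 - 5q
So 112 - 5q = 102, giving q = 2.

2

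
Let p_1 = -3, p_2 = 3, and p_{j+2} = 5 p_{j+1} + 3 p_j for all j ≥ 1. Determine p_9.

201102

p_3 = 5*3 + 3*(-3) = 6
p_4 = 5*6 + 3*3 = 39
p_5 = 5*39 + 3*6 = 213
p_6 = 5*213 + 3*39 = 1182
p_7 = 5*1182 + 3*213 = 6549
p_8 = 5*6549 + 3*1182 = 36291
p_9 = 5*36291 + 3*6549 = 201102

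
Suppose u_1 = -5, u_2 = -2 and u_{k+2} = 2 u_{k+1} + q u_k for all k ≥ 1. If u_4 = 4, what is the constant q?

-1

u_3 = -4 - 5q
u_4 = -8 - 12q
So -8 - 12q = 4, giving q = -1.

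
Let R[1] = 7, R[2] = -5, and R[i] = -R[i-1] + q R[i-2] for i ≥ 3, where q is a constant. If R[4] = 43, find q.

-4

R[3] = 5 + 7q
R[4] = -5 - 12q
So -5 - 12q = 43, giving q = -4.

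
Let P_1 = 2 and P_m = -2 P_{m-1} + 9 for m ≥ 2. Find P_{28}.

134217731

The fixed point is 9/(1 + 2) = 3, so P_m - 3 = -2(P_{m-1} - 3).
Hence P_m = -1·(-2)^{m-1} + 3.
P_{28} = -1·(-2)^{27} + 3 = -1·-134217728 + 3 = 134217731.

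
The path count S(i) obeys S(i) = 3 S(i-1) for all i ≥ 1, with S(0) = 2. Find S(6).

1458

S(1) = 3·2 = 6
S(2) = 3·6 = 18
S(3) = 3·18 = 54
S(4) = 3·54 = 162
S(5) = 3·162 = 486
S(6) = 3·486 = 1458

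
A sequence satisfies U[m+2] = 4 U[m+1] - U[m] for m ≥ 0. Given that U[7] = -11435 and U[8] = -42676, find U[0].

Rearranging, U[m-2] = -(U[m] - 4 U[m-1]).
U[6] = -(-42676 - 4(-11435)) = -3064
U[5] = -(-11435 - 4(-3064)) = -821
U[4] = -(-3064 - 4(-821)) = -220
U[3] = -(-821 - 4(-220)) = -59
U[2] = -(-220 - 4(-59)) = -16
U[1] = -(-59 - 4(-16)) = -5
U[0] = -(-16 - 4(-5)) = -4

-4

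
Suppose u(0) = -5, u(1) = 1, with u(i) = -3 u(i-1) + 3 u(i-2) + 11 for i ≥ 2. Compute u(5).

u(2) = -3*1 + 3*(-5) + 11 = -7
u(3) = -3*(-7) + 3*1 + 11 = 35
u(4) = -3*35 + 3*(-7) + 11 = -115
u(5) = -3*(-115) + 3*35 + 11 = 461

461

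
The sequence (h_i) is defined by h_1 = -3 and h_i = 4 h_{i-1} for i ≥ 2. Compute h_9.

h_2 = 4·(-3) = -12
h_3 = 4·(-12) = -48
h_4 = 4·(-48) = -192
h_5 = 4·(-192) = -768
h_6 = 4·(-768) = -3072
h_7 = 4·(-3072) = -12288
h_8 = 4·(-12288) = -49152
h_9 = 4·(-49152) = -196608

-196608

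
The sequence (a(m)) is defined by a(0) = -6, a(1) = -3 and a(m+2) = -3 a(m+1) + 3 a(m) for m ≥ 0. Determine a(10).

-234009

a(2) = -3·(-3) + 3·(-6) = -9
a(3) = -3·(-9) + 3·(-3) = 18
a(4) = -3·18 + 3·(-9) = -81
a(5) = -3·(-81) + 3·18 = 297
a(6) = -3·297 + 3·(-81) = -1134
a(7) = -3·(-1134) + 3·297 = 4293
a(8) = -3·4293 + 3·(-1134) = -16281
a(9) = -3·(-16281) + 3·4293 = 61722
a(10) = -3·61722 + 3·(-16281) = -234009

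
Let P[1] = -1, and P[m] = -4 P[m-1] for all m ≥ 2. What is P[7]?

-4096

P[2] = -4·(-1) = 4
P[3] = -4·4 = -16
P[4] = -4·(-16) = 64
P[5] = -4·64 = -256
P[6] = -4·(-256) = 1024
P[7] = -4·1024 = -4096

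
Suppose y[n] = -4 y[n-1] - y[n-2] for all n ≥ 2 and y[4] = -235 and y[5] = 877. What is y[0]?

Rearranging, y[n-2] = -(y[n] + 4 y[n-1]).
y[3] = -(877 + 4·(-235)) = 63
y[2] = -(-235 + 4·63) = -17
y[1] = -(63 + 4·(-17)) = 5
y[0] = -(-17 + 4·5) = -3

-3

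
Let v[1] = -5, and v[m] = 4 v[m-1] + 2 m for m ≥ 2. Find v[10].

v[2] = 4*(-5) + 4 = -16
v[3] = 4*(-16) + 6 = -58
v[4] = 4*(-58) + 8 = -224
v[5] = 4*(-224) + 10 = -886
v[6] = 4*(-886) + 12 = -3532
v[7] = 4*(-3532) + 14 = -14114
v[8] = 4*(-14114) + 16 = -56440
v[9] = 4*(-56440) + 18 = -225742
v[10] = 4*(-225742) + 20 = -902948

-902948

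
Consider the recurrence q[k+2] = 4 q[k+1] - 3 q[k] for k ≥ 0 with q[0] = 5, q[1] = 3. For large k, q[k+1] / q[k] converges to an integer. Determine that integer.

The characteristic equation is r^2 - 4r + 3 = 0, which factors as (r - 3)(r - 1) = 0.
So the roots are 3 and 1. Since |3| > |1| and the coefficient of 3^k is non-zero, the ratio tends to 3.

3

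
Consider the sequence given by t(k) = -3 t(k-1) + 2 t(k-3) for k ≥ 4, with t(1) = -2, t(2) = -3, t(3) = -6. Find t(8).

t(4) = -3*(-6) + 2*(-2) = 14
t(5) = -3*14 + 2*(-3) = -48
t(6) = -3*(-48) + 2*(-6) = 132
t(7) = -3*132 + 2*14 = -368
t(8) = -3*(-368) + 2*(-48) = 1008

1008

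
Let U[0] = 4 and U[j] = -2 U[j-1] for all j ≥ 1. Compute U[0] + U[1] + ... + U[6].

U[1] = -2*4 = -8
U[2] = -2*(-8) = 16
U[3] = -2*16 = -32
U[4] = -2*(-32) = 64
U[5] = -2*64 = -128
U[6] = -2*(-128) = 256
Sum = 4 + (-8) + 16 + (-32) + 64 + (-128) + 256 = 172

172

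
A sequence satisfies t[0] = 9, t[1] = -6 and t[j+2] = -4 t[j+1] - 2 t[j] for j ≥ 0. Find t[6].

408

t[2] = -4·(-6) - 2·9 = 6
t[3] = -4·6 - 2·(-6) = -12
t[4] = -4·(-12) - 2·6 = 36
t[5] = -4·36 - 2·(-12) = -120
t[6] = -4·(-120) - 2·36 = 408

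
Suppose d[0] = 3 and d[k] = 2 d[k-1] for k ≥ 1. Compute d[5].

d[1] = 2(3) = 6
d[2] = 2(6) = 12
d[3] = 2(12) = 24
d[4] = 2(24) = 48
d[5] = 2(48) = 96

96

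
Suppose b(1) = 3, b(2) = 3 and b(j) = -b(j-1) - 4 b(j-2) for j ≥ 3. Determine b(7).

b(3) = -3 - 4·3 = -15
b(4) = -(-15) - 4·3 = 3
b(5) = -3 - 4·(-15) = 57
b(6) = -57 - 4·3 = -69
b(7) = -(-69) - 4·57 = -159

-159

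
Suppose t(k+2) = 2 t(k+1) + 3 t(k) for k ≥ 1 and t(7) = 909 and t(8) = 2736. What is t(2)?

6

Rearranging, t(k-2) = (t(k) - 2 t(k-1)) / 3.
t(6) = (2736 - 2·909) / 3 = 918/3 = 306
t(5) = (909 - 2·306) / 3 = 297/3 = 99
t(4) = (306 - 2·99) / 3 = 108/3 = 36
t(3) = (99 - 2·36) / 3 = 27/3 = 9
t(2) = (36 - 2·9) / 3 = 18/3 = 6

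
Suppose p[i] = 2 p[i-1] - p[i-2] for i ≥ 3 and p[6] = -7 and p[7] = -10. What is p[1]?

Rearranging, p[i-2] = -(p[i] - 2 p[i-1]).
p[5] = -(-10 - 2(-7)) = -4
p[4] = -(-7 - 2(-4)) = -1
p[3] = -(-4 - 2(-1)) = 2
p[2] = -(-1 - 2(2)) = 5
p[1] = -(2 - 2(5)) = 8

8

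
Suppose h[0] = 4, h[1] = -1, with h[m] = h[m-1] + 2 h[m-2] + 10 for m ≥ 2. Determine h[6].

h[2] = (-1) + 2*4 + 10 = 17
h[3] = 17 + 2*(-1) + 10 = 25
h[4] = 25 + 2*17 + 10 = 69
h[5] = 69 + 2*25 + 10 = 129
h[6] = 129 + 2*69 + 10 = 277

277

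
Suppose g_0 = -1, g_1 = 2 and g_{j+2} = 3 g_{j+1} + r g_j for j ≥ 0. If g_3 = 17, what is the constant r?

1

g_2 = 6 - r
g_3 = 18 - r
So 18 - r = 17, giving r = 1.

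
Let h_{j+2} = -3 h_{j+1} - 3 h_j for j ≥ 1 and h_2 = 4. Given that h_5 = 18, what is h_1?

-3

Let h_1 = y.
h_3 = -12 - 3y
h_4 = 24 + 9y
h_5 = -36 - 18y
So -36 - 18y = 18, giving y = -3.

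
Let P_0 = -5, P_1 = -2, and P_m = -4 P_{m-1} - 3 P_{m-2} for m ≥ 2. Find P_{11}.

-620006

P_2 = -4·(-2) - 3·(-5) = 23
P_3 = -4·23 - 3·(-2) = -86
P_4 = -4·(-86) - 3·23 = 275
P_5 = -4·275 - 3·(-86) = -842
P_6 = -4·(-842) - 3·275 = 2543
P_7 = -4·2543 - 3·(-842) = -7646
P_8 = -4·(-7646) - 3·2543 = 22955
P_9 = -4·22955 - 3·(-7646) = -68882
P_{10} = -4·(-68882) - 3·22955 = 206663
P_{11} = -4·206663 - 3·(-68882) = -620006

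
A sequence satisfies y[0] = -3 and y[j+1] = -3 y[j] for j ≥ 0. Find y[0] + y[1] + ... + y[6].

y[1] = -3(-3) = 9
y[2] = -3(9) = -27
y[3] = -3(-27) = 81
y[4] = -3(81) = -243
y[5] = -3(-243) = 729
y[6] = -3(729) = -2187
Sum = (-3) + 9 + (-27) + 81 + (-243) + 729 + (-2187) = -1641

-1641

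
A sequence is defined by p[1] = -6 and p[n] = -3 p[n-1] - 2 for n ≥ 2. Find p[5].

-446

p[2] = -3*(-6) - 2 = 16
p[3] = -3*16 - 2 = -50
p[4] = -3*(-50) - 2 = 148
p[5] = -3*148 - 2 = -446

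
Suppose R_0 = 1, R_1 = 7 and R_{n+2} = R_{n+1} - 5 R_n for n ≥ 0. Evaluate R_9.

R_2 = 7 - 5(1) = 2
R_3 = 2 - 5(7) = -33
R_4 = (-33) - 5(2) = -43
R_5 = (-43) - 5(-33) = 122
R_6 = 122 - 5(-43) = 337
R_7 = 337 - 5(122) = -273
R_8 = (-273) - 5(337) = -1958
R_9 = (-1958) - 5(-273) = -593

-593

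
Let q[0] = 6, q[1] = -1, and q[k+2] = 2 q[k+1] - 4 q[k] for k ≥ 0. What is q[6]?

q[2] = 2*(-1) - 4*6 = -26
q[3] = 2*(-26) - 4*(-1) = -48
q[4] = 2*(-48) - 4*(-26) = 8
q[5] = 2*8 - 4*(-48) = 208
q[6] = 2*208 - 4*8 = 384

384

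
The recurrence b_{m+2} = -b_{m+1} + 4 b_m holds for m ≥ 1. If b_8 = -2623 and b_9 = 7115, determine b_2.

Rearranging, b_{m-2} = (b_m + b_{m-1}) / 4.
b_7 = (7115 + (-2623)) / 4 = 4492/4 = 1123
b_6 = (-2623 + 1123) / 4 = -1500/4 = -375
b_5 = (1123 + (-375)) / 4 = 748/4 = 187
b_4 = (-375 + 187) / 4 = -188/4 = -47
b_3 = (187 + (-47)) / 4 = 140/4 = 35
b_2 = (-47 + 35) / 4 = -12/4 = -3

-3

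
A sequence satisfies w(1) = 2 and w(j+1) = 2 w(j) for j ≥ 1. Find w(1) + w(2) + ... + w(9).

1022

w(2) = 2·2 = 4
w(3) = 2·4 = 8
w(4) = 2·8 = 16
w(5) = 2·16 = 32
w(6) = 2·32 = 64
w(7) = 2·64 = 128
w(8) = 2·128 = 256
w(9) = 2·256 = 512
Sum = 2 + 4 + 8 + 16 + 32 + 64 + 128 + 256 + 512 = 1022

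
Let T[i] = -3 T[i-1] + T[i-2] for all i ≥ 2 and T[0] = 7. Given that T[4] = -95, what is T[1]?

Let T[1] = x.
T[2] = 7 - 3x
T[3] = -21 + 10x
T[4] = 70 - 33x
So 70 - 33x = -95, giving x = 5.

5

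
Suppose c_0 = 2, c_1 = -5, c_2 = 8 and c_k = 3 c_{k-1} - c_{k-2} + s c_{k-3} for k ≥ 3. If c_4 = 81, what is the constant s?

c_3 = 29 + 2s
c_4 = 79 + s
So 79 + s = 81, giving s = 2.

2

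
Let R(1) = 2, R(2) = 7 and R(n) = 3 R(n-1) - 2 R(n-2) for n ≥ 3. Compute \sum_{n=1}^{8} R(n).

R(3) = 3·7 - 2·2 = 17
R(4) = 3·17 - 2·7 = 37
R(5) = 3·37 - 2·17 = 77
R(6) = 3·77 - 2·37 = 157
R(7) = 3·157 - 2·77 = 317
R(8) = 3·317 - 2·157 = 637
Sum = 2 + 7 + 17 + 37 + 77 + 157 + 317 + 637 = 1251

1251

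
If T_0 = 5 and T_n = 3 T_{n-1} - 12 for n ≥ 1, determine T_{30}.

-205891132094643

The fixed point is -12/(1 - 3) = 6, so T_n - 6 = 3(T_{n-1} - 6).
Hence T_n = -1·3^n + 6.
T_{30} = -1·3^{30} + 6 = -1·205891132094649 + 6 = -205891132094643.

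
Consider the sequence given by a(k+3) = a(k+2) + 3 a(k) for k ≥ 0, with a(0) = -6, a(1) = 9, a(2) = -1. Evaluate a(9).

a(3) = (-1) + 3*(-6) = -19
a(4) = (-19) + 3*9 = 8
a(5) = 8 + 3*(-1) = 5
a(6) = 5 + 3*(-19) = -52
a(7) = (-52) + 3*8 = -28
a(8) = (-28) + 3*5 = -13
a(9) = (-13) + 3*(-52) = -169

-169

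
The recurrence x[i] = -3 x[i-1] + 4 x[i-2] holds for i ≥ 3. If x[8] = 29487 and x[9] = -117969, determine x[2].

Rearranging, x[i-2] = (x[i] + 3 x[i-1]) / 4.
x[7] = (-117969 + 3(29487)) / 4 = -29508/4 = -7377
x[6] = (29487 + 3(-7377)) / 4 = 7356/4 = 1839
x[5] = (-7377 + 3(1839)) / 4 = -1860/4 = -465
x[4] = (1839 + 3(-465)) / 4 = 444/4 = 111
x[3] = (-465 + 3(111)) / 4 = -132/4 = -33
x[2] = (111 + 3(-33)) / 4 = 12/4 = 3

3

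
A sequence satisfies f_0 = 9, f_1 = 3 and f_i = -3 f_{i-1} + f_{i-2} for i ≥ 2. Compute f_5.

f_2 = -3·3 + 9 = 0
f_3 = -3·0 + 3 = 3
f_4 = -3·3 + 0 = -9
f_5 = -3·(-9) + 3 = 30

30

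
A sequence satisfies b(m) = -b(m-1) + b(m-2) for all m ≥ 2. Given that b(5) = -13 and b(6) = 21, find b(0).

1

Rearranging, b(m-2) = b(m) + b(m-1).
b(4) = 21 + (-13) = 8
b(3) = -13 + 8 = -5
b(2) = 8 + (-5) = 3
b(1) = -5 + 3 = -2
b(0) = 3 + (-2) = 1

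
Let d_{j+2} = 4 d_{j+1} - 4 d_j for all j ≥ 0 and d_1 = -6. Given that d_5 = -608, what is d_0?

Let d_0 = y.
d_2 = -24 - 4y
d_3 = -72 - 16y
d_4 = -192 - 48y
d_5 = -480 - 128y
So -480 - 128y = -608, giving y = 1.

1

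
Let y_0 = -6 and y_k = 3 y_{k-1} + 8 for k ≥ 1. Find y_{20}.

-6973568806

The fixed point is 8/(1 - 3) = -4, so y_k + 4 = 3(y_{k-1} + 4).
Hence y_k = -2·3^k - 4.
y_{20} = -2·3^{20} - 4 = -2·3486784401 - 4 = -6973568806.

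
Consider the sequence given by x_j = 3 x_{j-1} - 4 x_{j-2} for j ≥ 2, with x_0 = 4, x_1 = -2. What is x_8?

x_2 = 3(-2) - 4(4) = -22
x_3 = 3(-22) - 4(-2) = -58
x_4 = 3(-58) - 4(-22) = -86
x_5 = 3(-86) - 4(-58) = -26
x_6 = 3(-26) - 4(-86) = 266
x_7 = 3(266) - 4(-26) = 902
x_8 = 3(902) - 4(266) = 1642

1642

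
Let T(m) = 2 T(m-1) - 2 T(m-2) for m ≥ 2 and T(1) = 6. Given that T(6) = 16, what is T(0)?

Let T(0) = x.
T(2) = 12 - 2x
T(3) = 12 - 4x
T(4) = -4x
T(5) = -24
T(6) = -48 + 8x
So -48 + 8x = 16, giving x = 8.

8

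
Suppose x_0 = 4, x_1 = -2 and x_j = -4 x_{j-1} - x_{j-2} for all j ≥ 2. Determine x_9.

-37634

x_2 = -4·(-2) - 4 = 4
x_3 = -4·4 - (-2) = -14
x_4 = -4·(-14) - 4 = 52
x_5 = -4·52 - (-14) = -194
x_6 = -4·(-194) - 52 = 724
x_7 = -4·724 - (-194) = -2702
x_8 = -4·(-2702) - 724 = 10084
x_9 = -4·10084 - (-2702) = -37634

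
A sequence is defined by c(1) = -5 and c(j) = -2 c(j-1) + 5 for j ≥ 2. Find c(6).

c(2) = -2*(-5) + 5 = 15
c(3) = -2*15 + 5 = -25
c(4) = -2*(-25) + 5 = 55
c(5) = -2*55 + 5 = -105
c(6) = -2*(-105) + 5 = 215

215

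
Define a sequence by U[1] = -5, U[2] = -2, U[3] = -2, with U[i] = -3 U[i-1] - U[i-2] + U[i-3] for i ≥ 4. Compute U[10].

U[4] = -3(-2) - (-2) + (-5) = 3
U[5] = -3(3) - (-2) + (-2) = -9
U[6] = -3(-9) - 3 + (-2) = 22
U[7] = -3(22) - (-9) + 3 = -54
U[8] = -3(-54) - 22 + (-9) = 131
U[9] = -3(131) - (-54) + 22 = -317
U[10] = -3(-317) - 131 + (-54) = 766

766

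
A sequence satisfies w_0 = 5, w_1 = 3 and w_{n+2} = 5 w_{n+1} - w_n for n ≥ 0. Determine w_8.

w_2 = 5*3 - 5 = 10
w_3 = 5*10 - 3 = 47
w_4 = 5*47 - 10 = 225
w_5 = 5*225 - 47 = 1078
w_6 = 5*1078 - 225 = 5165
w_7 = 5*5165 - 1078 = 24747
w_8 = 5*24747 - 5165 = 118570

118570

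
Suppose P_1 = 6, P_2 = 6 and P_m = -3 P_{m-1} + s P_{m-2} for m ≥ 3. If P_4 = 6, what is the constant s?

4

P_3 = -18 + 6s
P_4 = 54 - 12s
So 54 - 12s = 6, giving s = 4.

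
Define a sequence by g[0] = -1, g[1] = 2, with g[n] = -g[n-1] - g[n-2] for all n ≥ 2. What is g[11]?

g[2] = -2 - (-1) = -1
g[3] = -(-1) - 2 = -1
g[4] = -(-1) - (-1) = 2
g[5] = -2 - (-1) = -1
g[6] = -(-1) - 2 = -1
g[7] = -(-1) - (-1) = 2
g[8] = -2 - (-1) = -1
g[9] = -(-1) - 2 = -1
g[10] = -(-1) - (-1) = 2
g[11] = -2 - (-1) = -1

-1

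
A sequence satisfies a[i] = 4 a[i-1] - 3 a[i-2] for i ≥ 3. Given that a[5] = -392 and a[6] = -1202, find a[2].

-2

Rearranging, a[i-2] = (a[i] - 4 a[i-1]) / -3.
a[4] = (-1202 - 4(-392)) / -3 = 366/-3 = -122
a[3] = (-392 - 4(-122)) / -3 = 96/-3 = -32
a[2] = (-122 - 4(-32)) / -3 = 6/-3 = -2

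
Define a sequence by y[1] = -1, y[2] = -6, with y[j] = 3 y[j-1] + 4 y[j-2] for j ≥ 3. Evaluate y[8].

y[3] = 3(-6) + 4(-1) = -22
y[4] = 3(-22) + 4(-6) = -90
y[5] = 3(-90) + 4(-22) = -358
y[6] = 3(-358) + 4(-90) = -1434
y[7] = 3(-1434) + 4(-358) = -5734
y[8] = 3(-5734) + 4(-1434) = -22938

-22938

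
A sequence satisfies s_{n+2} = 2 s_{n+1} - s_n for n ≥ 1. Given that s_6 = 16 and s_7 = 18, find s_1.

6

Rearranging, s_{n-2} = -(s_n - 2 s_{n-1}).
s_5 = -(18 - 2·16) = 14
s_4 = -(16 - 2·14) = 12
s_3 = -(14 - 2·12) = 10
s_2 = -(12 - 2·10) = 8
s_1 = -(10 - 2·8) = 6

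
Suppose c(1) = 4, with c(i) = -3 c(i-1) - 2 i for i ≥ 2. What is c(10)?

c(2) = -3·4 - 4 = -16
c(3) = -3·(-16) - 6 = 42
c(4) = -3·42 - 8 = -134
c(5) = -3·(-134) - 10 = 392
c(6) = -3·392 - 12 = -1188
c(7) = -3·(-1188) - 14 = 3550
c(8) = -3·3550 - 16 = -10666
c(9) = -3·(-10666) - 18 = 31980
c(10) = -3·31980 - 20 = -95960

-95960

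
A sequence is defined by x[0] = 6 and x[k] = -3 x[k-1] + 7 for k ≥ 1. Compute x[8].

27886

x[1] = -3(6) + 7 = -11
x[2] = -3(-11) + 7 = 40
x[3] = -3(40) + 7 = -113
x[4] = -3(-113) + 7 = 346
x[5] = -3(346) + 7 = -1031
x[6] = -3(-1031) + 7 = 3100
x[7] = -3(3100) + 7 = -9293
x[8] = -3(-9293) + 7 = 27886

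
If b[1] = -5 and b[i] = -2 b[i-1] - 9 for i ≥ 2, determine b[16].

The fixed point is -9/(1 + 2) = -3, so b[i] + 3 = -2(b[i-1] + 3).
Hence b[i] = -2·(-2)^{i-1} - 3.
b[16] = -2·(-2)^{15} - 3 = -2·-32768 - 3 = 65533.

65533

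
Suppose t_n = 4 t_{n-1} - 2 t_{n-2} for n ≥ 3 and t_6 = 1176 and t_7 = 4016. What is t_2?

Rearranging, t_{n-2} = (t_n - 4 t_{n-1}) / -2.
t_5 = (4016 - 4*1176) / -2 = -688/-2 = 344
t_4 = (1176 - 4*344) / -2 = -200/-2 = 100
t_3 = (344 - 4*100) / -2 = -56/-2 = 28
t_2 = (100 - 4*28) / -2 = -12/-2 = 6

6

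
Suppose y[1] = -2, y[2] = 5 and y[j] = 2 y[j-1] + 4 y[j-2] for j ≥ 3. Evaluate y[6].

y[3] = 2·5 + 4·(-2) = 2
y[4] = 2·2 + 4·5 = 24
y[5] = 2·24 + 4·2 = 56
y[6] = 2·56 + 4·24 = 208

208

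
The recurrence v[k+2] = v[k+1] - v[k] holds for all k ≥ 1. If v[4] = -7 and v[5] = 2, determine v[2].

Rearranging, v[k-2] = -(v[k] - v[k-1]).
v[3] = -(2 - (-7)) = -9
v[2] = -(-7 - (-9)) = -2

-2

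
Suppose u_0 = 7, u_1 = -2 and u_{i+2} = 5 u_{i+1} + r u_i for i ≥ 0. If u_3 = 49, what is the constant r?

3

u_2 = -10 + 7r
u_3 = -50 + 33r
So -50 + 33r = 49, giving r = 3.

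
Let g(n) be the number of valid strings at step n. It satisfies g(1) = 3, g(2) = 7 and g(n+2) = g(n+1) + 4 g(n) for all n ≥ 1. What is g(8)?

g(3) = 7 + 4(3) = 19
g(4) = 19 + 4(7) = 47
g(5) = 47 + 4(19) = 123
g(6) = 123 + 4(47) = 311
g(7) = 311 + 4(123) = 803
g(8) = 803 + 4(311) = 2047

2047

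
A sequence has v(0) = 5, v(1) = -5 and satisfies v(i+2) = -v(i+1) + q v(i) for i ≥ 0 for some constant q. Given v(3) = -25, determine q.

2

v(2) = 5 + 5q
v(3) = -5 - 10q
So -5 - 10q = -25, giving q = 2.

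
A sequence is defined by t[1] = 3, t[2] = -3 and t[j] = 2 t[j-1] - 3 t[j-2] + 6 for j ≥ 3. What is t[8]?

-75

t[3] = 2·(-3) - 3·3 + 6 = -9
t[4] = 2·(-9) - 3·(-3) + 6 = -3
t[5] = 2·(-3) - 3·(-9) + 6 = 27
t[6] = 2·27 - 3·(-3) + 6 = 69
t[7] = 2·69 - 3·27 + 6 = 63
t[8] = 2·63 - 3·69 + 6 = -75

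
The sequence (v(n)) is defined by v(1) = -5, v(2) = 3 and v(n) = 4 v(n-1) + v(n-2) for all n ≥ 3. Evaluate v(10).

178707

v(3) = 4*3 + (-5) = 7
v(4) = 4*7 + 3 = 31
v(5) = 4*31 + 7 = 131
v(6) = 4*131 + 31 = 555
v(7) = 4*555 + 131 = 2351
v(8) = 4*2351 + 555 = 9959
v(9) = 4*9959 + 2351 = 42187
v(10) = 4*42187 + 9959 = 178707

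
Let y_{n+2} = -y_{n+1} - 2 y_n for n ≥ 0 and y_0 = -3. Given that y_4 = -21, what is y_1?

Let y_1 = v.
y_2 = 6 - v
y_3 = -6 - v
y_4 = -6 + 3v
So -6 + 3v = -21, giving v = -5.

-5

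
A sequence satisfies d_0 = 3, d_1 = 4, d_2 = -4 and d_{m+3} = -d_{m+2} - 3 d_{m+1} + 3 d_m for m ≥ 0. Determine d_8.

d_3 = -(-4) - 3(4) + 3(3) = 1
d_4 = -1 - 3(-4) + 3(4) = 23
d_5 = -23 - 3(1) + 3(-4) = -38
d_6 = -(-38) - 3(23) + 3(1) = -28
d_7 = -(-28) - 3(-38) + 3(23) = 211
d_8 = -211 - 3(-28) + 3(-38) = -241

-241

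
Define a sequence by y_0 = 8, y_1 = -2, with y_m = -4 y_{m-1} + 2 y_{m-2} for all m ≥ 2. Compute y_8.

y_2 = -4·(-2) + 2·8 = 24
y_3 = -4·24 + 2·(-2) = -100
y_4 = -4·(-100) + 2·24 = 448
y_5 = -4·448 + 2·(-100) = -1992
y_6 = -4·(-1992) + 2·448 = 8864
y_7 = -4·8864 + 2·(-1992) = -39440
y_8 = -4·(-39440) + 2·8864 = 175488

175488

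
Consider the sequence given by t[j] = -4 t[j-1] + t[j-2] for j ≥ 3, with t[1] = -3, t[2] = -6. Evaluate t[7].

t[3] = -4(-6) + (-3) = 21
t[4] = -4(21) + (-6) = -90
t[5] = -4(-90) + 21 = 381
t[6] = -4(381) + (-90) = -1614
t[7] = -4(-1614) + 381 = 6837

6837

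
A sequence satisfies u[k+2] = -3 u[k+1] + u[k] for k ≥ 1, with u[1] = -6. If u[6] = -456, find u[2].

Let u[2] = w.
u[3] = -6 - 3w
u[4] = 18 + 10w
u[5] = -60 - 33w
u[6] = 198 + 109w
So 198 + 109w = -456, giving w = -6.

-6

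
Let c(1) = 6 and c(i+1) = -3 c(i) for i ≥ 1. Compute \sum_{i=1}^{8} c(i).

-9840

c(2) = -3(6) = -18
c(3) = -3(-18) = 54
c(4) = -3(54) = -162
c(5) = -3(-162) = 486
c(6) = -3(486) = -1458
c(7) = -3(-1458) = 4374
c(8) = -3(4374) = -13122
Sum = 6 + (-18) + 54 + (-162) + 486 + (-1458) + 4374 + (-13122) = -9840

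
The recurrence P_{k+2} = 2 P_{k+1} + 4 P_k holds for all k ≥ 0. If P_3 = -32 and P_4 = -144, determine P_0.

Rearranging, P_{k-2} = (P_k - 2 P_{k-1}) / 4.
P_2 = (-144 - 2·(-32)) / 4 = -80/4 = -20
P_1 = (-32 - 2·(-20)) / 4 = 8/4 = 2
P_0 = (-20 - 2·2) / 4 = -24/4 = -6

-6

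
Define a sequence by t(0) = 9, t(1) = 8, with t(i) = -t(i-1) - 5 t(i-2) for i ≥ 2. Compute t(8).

t(2) = -8 - 5*9 = -53
t(3) = -(-53) - 5*8 = 13
t(4) = -13 - 5*(-53) = 252
t(5) = -252 - 5*13 = -317
t(6) = -(-317) - 5*252 = -943
t(7) = -(-943) - 5*(-317) = 2528
t(8) = -2528 - 5*(-943) = 2187

2187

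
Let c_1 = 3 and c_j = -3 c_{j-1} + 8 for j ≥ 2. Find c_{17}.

The fixed point is 8/(1 + 3) = 2, so c_j - 2 = -3(c_{j-1} - 2).
Hence c_j = 1·(-3)^{j-1} + 2.
c_{17} = 1·(-3)^{16} + 2 = 1·43046721 + 2 = 43046723.

43046723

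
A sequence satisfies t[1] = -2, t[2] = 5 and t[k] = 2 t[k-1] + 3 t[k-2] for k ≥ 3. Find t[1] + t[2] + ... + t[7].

t[3] = 2(5) + 3(-2) = 4
t[4] = 2(4) + 3(5) = 23
t[5] = 2(23) + 3(4) = 58
t[6] = 2(58) + 3(23) = 185
t[7] = 2(185) + 3(58) = 544
Sum = (-2) + 5 + 4 + 23 + 58 + 185 + 544 = 817

817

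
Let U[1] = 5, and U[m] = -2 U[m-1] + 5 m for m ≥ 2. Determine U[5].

45

U[2] = -2*5 + 10 = 0
U[3] = -2*0 + 15 = 15
U[4] = -2*15 + 20 = -10
U[5] = -2*(-10) + 25 = 45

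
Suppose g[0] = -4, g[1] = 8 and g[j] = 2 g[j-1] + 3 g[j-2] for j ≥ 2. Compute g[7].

g[2] = 2·8 + 3·(-4) = 4
g[3] = 2·4 + 3·8 = 32
g[4] = 2·32 + 3·4 = 76
g[5] = 2·76 + 3·32 = 248
g[6] = 2·248 + 3·76 = 724
g[7] = 2·724 + 3·248 = 2192

2192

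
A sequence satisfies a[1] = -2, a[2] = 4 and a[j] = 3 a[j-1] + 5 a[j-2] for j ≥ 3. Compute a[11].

a[3] = 3·4 + 5·(-2) = 2
a[4] = 3·2 + 5·4 = 26
a[5] = 3·26 + 5·2 = 88
a[6] = 3·88 + 5·26 = 394
a[7] = 3·394 + 5·88 = 1622
a[8] = 3·1622 + 5·394 = 6836
a[9] = 3·6836 + 5·1622 = 28618
a[10] = 3·28618 + 5·6836 = 120034
a[11] = 3·120034 + 5·28618 = 503192

503192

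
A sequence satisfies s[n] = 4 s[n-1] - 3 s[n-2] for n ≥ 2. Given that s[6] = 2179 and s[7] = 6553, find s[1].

Rearranging, s[n-2] = (s[n] - 4 s[n-1]) / -3.
s[5] = (6553 - 4(2179)) / -3 = -2163/-3 = 721
s[4] = (2179 - 4(721)) / -3 = -705/-3 = 235
s[3] = (721 - 4(235)) / -3 = -219/-3 = 73
s[2] = (235 - 4(73)) / -3 = -57/-3 = 19
s[1] = (73 - 4(19)) / -3 = -3/-3 = 1

1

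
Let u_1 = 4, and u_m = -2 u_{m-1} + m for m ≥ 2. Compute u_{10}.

-1760

u_2 = -2*4 + 2 = -6
u_3 = -2*(-6) + 3 = 15
u_4 = -2*15 + 4 = -26
u_5 = -2*(-26) + 5 = 57
u_6 = -2*57 + 6 = -108
u_7 = -2*(-108) + 7 = 223
u_8 = -2*223 + 8 = -438
u_9 = -2*(-438) + 9 = 885
u_{10} = -2*885 + 10 = -1760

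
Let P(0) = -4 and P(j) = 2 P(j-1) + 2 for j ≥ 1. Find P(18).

The fixed point is 2/(1 - 2) = -2, so P(j) + 2 = 2(P(j-1) + 2).
Hence P(j) = -2·2^j - 2.
P(18) = -2·2^{18} - 2 = -2·262144 - 2 = -524290.

-524290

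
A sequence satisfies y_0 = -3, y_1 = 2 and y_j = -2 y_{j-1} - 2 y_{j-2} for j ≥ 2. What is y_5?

y_2 = -2(2) - 2(-3) = 2
y_3 = -2(2) - 2(2) = -8
y_4 = -2(-8) - 2(2) = 12
y_5 = -2(12) - 2(-8) = -8

-8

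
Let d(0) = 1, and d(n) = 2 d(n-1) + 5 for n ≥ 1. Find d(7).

d(1) = 2(1) + 5 = 7
d(2) = 2(7) + 5 = 19
d(3) = 2(19) + 5 = 43
d(4) = 2(43) + 5 = 91
d(5) = 2(91) + 5 = 187
d(6) = 2(187) + 5 = 379
d(7) = 2(379) + 5 = 763

763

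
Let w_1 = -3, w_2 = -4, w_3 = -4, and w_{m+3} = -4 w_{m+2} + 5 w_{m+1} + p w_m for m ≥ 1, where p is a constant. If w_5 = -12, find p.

w_4 = -4 - 3p
w_5 = -4 + 8p
So -4 + 8p = -12, giving p = -1.

-1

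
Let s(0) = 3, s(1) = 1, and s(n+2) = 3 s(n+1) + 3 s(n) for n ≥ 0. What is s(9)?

119151

s(2) = 3*1 + 3*3 = 12
s(3) = 3*12 + 3*1 = 39
s(4) = 3*39 + 3*12 = 153
s(5) = 3*153 + 3*39 = 576
s(6) = 3*576 + 3*153 = 2187
s(7) = 3*2187 + 3*576 = 8289
s(8) = 3*8289 + 3*2187 = 31428
s(9) = 3*31428 + 3*8289 = 119151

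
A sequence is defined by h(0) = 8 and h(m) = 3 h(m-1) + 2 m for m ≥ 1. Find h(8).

62320

h(1) = 3*8 + 2 = 26
h(2) = 3*26 + 4 = 82
h(3) = 3*82 + 6 = 252
h(4) = 3*252 + 8 = 764
h(5) = 3*764 + 10 = 2302
h(6) = 3*2302 + 12 = 6918
h(7) = 3*6918 + 14 = 20768
h(8) = 3*20768 + 16 = 62320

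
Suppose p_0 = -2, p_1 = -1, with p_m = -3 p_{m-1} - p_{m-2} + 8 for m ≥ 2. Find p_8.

p_2 = -3(-1) - (-2) + 8 = 13
p_3 = -3(13) - (-1) + 8 = -30
p_4 = -3(-30) - 13 + 8 = 85
p_5 = -3(85) - (-30) + 8 = -217
p_6 = -3(-217) - 85 + 8 = 574
p_7 = -3(574) - (-217) + 8 = -1497
p_8 = -3(-1497) - 574 + 8 = 3925

3925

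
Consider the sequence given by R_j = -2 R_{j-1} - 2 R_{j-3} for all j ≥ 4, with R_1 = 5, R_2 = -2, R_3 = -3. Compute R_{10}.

-608

R_4 = -2·(-3) - 2·5 = -4
R_5 = -2·(-4) - 2·(-2) = 12
R_6 = -2·12 - 2·(-3) = -18
R_7 = -2·(-18) - 2·(-4) = 44
R_8 = -2·44 - 2·12 = -112
R_9 = -2·(-112) - 2·(-18) = 260
R_{10} = -2·260 - 2·44 = -608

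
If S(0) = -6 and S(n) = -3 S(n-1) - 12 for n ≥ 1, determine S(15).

43046718

The fixed point is -12/(1 + 3) = -3, so S(n) + 3 = -3(S(n-1) + 3).
Hence S(n) = -3·(-3)^n - 3.
S(15) = -3·(-3)^{15} - 3 = -3·-14348907 - 3 = 43046718.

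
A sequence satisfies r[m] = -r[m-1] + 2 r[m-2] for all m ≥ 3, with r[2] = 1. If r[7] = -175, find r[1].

Let r[1] = z.
r[3] = -1 + 2z
r[4] = 3 - 2z
r[5] = -5 + 6z
r[6] = 11 - 10z
r[7] = -21 + 22z
So -21 + 22z = -175, giving z = -7.

-7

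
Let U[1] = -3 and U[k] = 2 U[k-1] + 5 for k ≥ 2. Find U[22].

The fixed point is 5/(1 - 2) = -5, so U[k] + 5 = 2(U[k-1] + 5).
Hence U[k] = 2·2^{k-1} - 5.
U[22] = 2·2^{21} - 5 = 2·2097152 - 5 = 4194299.

4194299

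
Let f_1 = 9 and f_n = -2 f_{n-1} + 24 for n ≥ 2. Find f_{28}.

The fixed point is 24/(1 + 2) = 8, so f_n - 8 = -2(f_{n-1} - 8).
Hence f_n = 1·(-2)^{n-1} + 8.
f_{28} = 1·(-2)^{27} + 8 = 1·-134217728 + 8 = -134217720.

-134217720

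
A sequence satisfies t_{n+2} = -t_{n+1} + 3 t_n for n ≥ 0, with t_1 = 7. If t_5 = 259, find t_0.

-6

Let t_0 = v.
t_2 = -7 + 3v
t_3 = 28 - 3v
t_4 = -49 + 12v
t_5 = 133 - 21v
So 133 - 21v = 259, giving v = -6.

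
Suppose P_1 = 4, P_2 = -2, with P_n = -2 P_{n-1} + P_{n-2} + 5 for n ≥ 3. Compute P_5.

P_3 = -2*(-2) + 4 + 5 = 13
P_4 = -2*13 + (-2) + 5 = -23
P_5 = -2*(-23) + 13 + 5 = 64

64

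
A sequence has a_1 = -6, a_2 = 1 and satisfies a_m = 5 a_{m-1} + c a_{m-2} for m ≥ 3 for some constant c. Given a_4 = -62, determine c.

a_3 = 5 - 6c
a_4 = 25 - 29c
So 25 - 29c = -62, giving c = 3.

3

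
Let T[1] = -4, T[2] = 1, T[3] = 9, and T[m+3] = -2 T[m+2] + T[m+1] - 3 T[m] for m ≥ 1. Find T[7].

T[4] = -2*9 + 1 - 3*(-4) = -5
T[5] = -2*(-5) + 9 - 3*1 = 16
T[6] = -2*16 + (-5) - 3*9 = -64
T[7] = -2*(-64) + 16 - 3*(-5) = 159

159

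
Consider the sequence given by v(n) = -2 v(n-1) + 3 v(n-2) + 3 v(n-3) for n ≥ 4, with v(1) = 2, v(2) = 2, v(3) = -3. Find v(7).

-309

v(4) = -2·(-3) + 3·2 + 3·2 = 18
v(5) = -2·18 + 3·(-3) + 3·2 = -39
v(6) = -2·(-39) + 3·18 + 3·(-3) = 123
v(7) = -2·123 + 3·(-39) + 3·18 = -309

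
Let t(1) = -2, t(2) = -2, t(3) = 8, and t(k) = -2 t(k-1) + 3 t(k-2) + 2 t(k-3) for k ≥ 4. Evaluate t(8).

-1626

t(4) = -2(8) + 3(-2) + 2(-2) = -26
t(5) = -2(-26) + 3(8) + 2(-2) = 72
t(6) = -2(72) + 3(-26) + 2(8) = -206
t(7) = -2(-206) + 3(72) + 2(-26) = 576
t(8) = -2(576) + 3(-206) + 2(72) = -1626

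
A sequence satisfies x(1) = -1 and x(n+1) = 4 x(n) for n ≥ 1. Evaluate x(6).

x(2) = 4(-1) = -4
x(3) = 4(-4) = -16
x(4) = 4(-16) = -64
x(5) = 4(-64) = -256
x(6) = 4(-256) = -1024

-1024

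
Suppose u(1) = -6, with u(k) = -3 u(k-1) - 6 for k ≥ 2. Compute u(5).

-366

u(2) = -3(-6) - 6 = 12
u(3) = -3(12) - 6 = -42
u(4) = -3(-42) - 6 = 120
u(5) = -3(120) - 6 = -366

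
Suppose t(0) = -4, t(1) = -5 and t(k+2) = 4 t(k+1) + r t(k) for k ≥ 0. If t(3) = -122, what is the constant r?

t(2) = -20 - 4r
t(3) = -80 - 21r
So -80 - 21r = -122, giving r = 2.

2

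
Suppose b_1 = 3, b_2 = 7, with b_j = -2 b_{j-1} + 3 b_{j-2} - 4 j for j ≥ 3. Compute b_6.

391

b_3 = -2·7 + 3·3 - 12 = -17
b_4 = -2·(-17) + 3·7 - 16 = 39
b_5 = -2·39 + 3·(-17) - 20 = -149
b_6 = -2·(-149) + 3·39 - 24 = 391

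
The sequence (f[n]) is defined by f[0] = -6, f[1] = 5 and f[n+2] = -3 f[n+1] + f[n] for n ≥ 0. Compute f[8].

-26769

f[2] = -3(5) + (-6) = -21
f[3] = -3(-21) + 5 = 68
f[4] = -3(68) + (-21) = -225
f[5] = -3(-225) + 68 = 743
f[6] = -3(743) + (-225) = -2454
f[7] = -3(-2454) + 743 = 8105
f[8] = -3(8105) + (-2454) = -26769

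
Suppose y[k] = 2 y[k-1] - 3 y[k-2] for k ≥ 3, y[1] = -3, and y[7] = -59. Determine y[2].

-4

Let y[2] = w.
y[3] = 9 + 2w
y[4] = 18 + w
y[5] = 9 - 4w
y[6] = -36 - 11w
y[7] = -99 - 10w
So -99 - 10w = -59, giving w = -4.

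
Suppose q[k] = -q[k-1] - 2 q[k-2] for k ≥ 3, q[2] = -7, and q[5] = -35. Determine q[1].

Let q[1] = z.
q[3] = 7 - 2z
q[4] = 7 + 2z
q[5] = -21 + 2z
So -21 + 2z = -35, giving z = -7.

-7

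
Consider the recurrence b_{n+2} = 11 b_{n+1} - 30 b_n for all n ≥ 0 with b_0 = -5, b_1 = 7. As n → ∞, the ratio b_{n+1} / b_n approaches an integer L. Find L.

6

The characteristic equation is r^2 - 11r + 30 = 0, which factors as (r - 6)(r - 5) = 0.
So the roots are 6 and 5. Since |6| > |5| and the coefficient of 6^n is non-zero, the ratio tends to 6.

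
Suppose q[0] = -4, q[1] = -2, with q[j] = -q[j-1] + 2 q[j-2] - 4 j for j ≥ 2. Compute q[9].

q[2] = -(-2) + 2*(-4) - 8 = -14
q[3] = -(-14) + 2*(-2) - 12 = -2
q[4] = -(-2) + 2*(-14) - 16 = -42
q[5] = -(-42) + 2*(-2) - 20 = 18
q[6] = -18 + 2*(-42) - 24 = -126
q[7] = -(-126) + 2*18 - 28 = 134
q[8] = -134 + 2*(-126) - 32 = -418
q[9] = -(-418) + 2*134 - 36 = 650

650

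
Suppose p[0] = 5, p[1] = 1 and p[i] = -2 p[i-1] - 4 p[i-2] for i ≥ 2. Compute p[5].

p[2] = -2·1 - 4·5 = -22
p[3] = -2·(-22) - 4·1 = 40
p[4] = -2·40 - 4·(-22) = 8
p[5] = -2·8 - 4·40 = -176

-176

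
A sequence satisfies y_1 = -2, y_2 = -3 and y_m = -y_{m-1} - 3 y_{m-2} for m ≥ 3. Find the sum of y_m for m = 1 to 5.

-23

y_3 = -(-3) - 3*(-2) = 9
y_4 = -9 - 3*(-3) = 0
y_5 = -0 - 3*9 = -27
Sum = (-2) + (-3) + 9 + 0 + (-27) = -23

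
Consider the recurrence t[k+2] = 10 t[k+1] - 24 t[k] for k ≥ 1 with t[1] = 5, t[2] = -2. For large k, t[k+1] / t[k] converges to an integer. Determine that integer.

The characteristic equation is r^2 - 10r + 24 = 0, which factors as (r - 6)(r - 4) = 0.
So the roots are 6 and 4. Since |6| > |4| and the coefficient of 6^k is non-zero, the ratio tends to 6.

6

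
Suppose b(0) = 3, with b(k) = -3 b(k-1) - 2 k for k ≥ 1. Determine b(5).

b(1) = -3(3) - 2 = -11
b(2) = -3(-11) - 4 = 29
b(3) = -3(29) - 6 = -93
b(4) = -3(-93) - 8 = 271
b(5) = -3(271) - 10 = -823

-823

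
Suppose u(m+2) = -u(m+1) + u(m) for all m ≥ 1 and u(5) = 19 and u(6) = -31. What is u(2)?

Rearranging, u(m-2) = u(m) + u(m-1).
u(4) = -31 + 19 = -12
u(3) = 19 + (-12) = 7
u(2) = -12 + 7 = -5

-5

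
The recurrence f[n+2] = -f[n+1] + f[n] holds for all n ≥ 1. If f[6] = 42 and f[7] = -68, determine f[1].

-4

Rearranging, f[n-2] = f[n] + f[n-1].
f[5] = -68 + 42 = -26
f[4] = 42 + (-26) = 16
f[3] = -26 + 16 = -10
f[2] = 16 + (-10) = 6
f[1] = -10 + 6 = -4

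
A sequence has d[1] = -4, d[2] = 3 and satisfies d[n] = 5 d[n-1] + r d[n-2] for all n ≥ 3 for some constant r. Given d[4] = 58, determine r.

d[3] = 15 - 4r
d[4] = 75 - 17r
So 75 - 17r = 58, giving r = 1.

1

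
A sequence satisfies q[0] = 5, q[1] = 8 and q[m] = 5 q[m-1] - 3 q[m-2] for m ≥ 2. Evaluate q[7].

q[2] = 5(8) - 3(5) = 25
q[3] = 5(25) - 3(8) = 101
q[4] = 5(101) - 3(25) = 430
q[5] = 5(430) - 3(101) = 1847
q[6] = 5(1847) - 3(430) = 7945
q[7] = 5(7945) - 3(1847) = 34184

34184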